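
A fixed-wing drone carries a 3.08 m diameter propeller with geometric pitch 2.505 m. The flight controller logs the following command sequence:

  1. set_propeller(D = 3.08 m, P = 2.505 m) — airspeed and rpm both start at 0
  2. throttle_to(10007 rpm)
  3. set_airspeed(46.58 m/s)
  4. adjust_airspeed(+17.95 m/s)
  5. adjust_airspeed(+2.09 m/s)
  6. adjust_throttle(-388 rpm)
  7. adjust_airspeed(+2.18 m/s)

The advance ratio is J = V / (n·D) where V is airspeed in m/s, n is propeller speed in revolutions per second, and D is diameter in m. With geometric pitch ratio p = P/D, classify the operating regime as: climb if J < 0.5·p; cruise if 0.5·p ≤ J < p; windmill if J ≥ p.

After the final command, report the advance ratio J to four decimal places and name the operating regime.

set_propeller: D = 3.08 m, P = 2.505 m (p = P/D = 0.813312); state ← (V=0, rpm=0)
throttle_to(10007): rpm ← 10007
set_airspeed(46.58): V ← 46.58 m/s
adjust_airspeed(+17.95): V ← 46.58 +17.95 = 64.53 m/s
adjust_airspeed(+2.09): V ← 64.53 +2.09 = 66.62 m/s
adjust_throttle(-388): rpm ← 10007 -388 = 9619
adjust_airspeed(+2.18): V ← 66.62 +2.18 = 68.8 m/s
final state: V = 68.8 m/s, rpm = 9619 → n = rpm/60 = 160.316667 rev/s
J = V / (n·D) = 68.8 / (160.316667 × 3.08) = 0.139335
regime bands: climb J<0.4067 | cruise [0.4067, 0.8133) | windmill J≥0.8133
J = 0.1393 → climb

J = 0.1393, regime = climb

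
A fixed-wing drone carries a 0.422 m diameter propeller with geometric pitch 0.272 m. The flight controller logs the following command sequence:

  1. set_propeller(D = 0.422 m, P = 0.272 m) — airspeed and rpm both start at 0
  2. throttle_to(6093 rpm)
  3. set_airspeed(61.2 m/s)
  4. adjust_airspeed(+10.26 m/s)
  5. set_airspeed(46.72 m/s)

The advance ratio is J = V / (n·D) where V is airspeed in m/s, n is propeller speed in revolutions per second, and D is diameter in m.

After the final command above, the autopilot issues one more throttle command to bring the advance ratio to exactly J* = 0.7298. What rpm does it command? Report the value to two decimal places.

rpm = 9102.02

set_propeller: D = 0.422 m, P = 0.272 m (p = P/D = 0.644550); state ← (V=0, rpm=0)
throttle_to(6093): rpm ← 6093
set_airspeed(61.2): V ← 61.2 m/s
adjust_airspeed(+10.26): V ← 61.2 +10.26 = 71.46 m/s
set_airspeed(46.72): V ← 46.72 m/s
final state: V = 46.72 m/s, rpm = 6093 → n = rpm/60 = 101.550000 rev/s
target J* = 0.7298; solve J* = V/(n·D) for n: n = V/(J*·D) = 46.72/(0.7298 × 0.422) = 151.700330 rev/s
rpm = 60·n = 9102.019770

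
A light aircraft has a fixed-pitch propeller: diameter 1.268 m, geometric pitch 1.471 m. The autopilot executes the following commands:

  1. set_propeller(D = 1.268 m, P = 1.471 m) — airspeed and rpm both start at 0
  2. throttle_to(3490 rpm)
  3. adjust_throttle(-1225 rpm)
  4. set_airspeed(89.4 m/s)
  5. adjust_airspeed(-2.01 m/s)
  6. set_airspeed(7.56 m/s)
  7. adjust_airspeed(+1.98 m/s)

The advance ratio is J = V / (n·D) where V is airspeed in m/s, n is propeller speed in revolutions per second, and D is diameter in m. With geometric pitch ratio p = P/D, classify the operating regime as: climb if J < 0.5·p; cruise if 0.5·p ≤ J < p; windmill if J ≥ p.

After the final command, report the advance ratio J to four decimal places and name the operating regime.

set_propeller: D = 1.268 m, P = 1.471 m (p = P/D = 1.160095); state ← (V=0, rpm=0)
throttle_to(3490): rpm ← 3490
adjust_throttle(-1225): rpm ← 3490 -1225 = 2265
set_airspeed(89.4): V ← 89.4 m/s
adjust_airspeed(-2.01): V ← 89.4 -2.01 = 87.39 m/s
set_airspeed(7.56): V ← 7.56 m/s
adjust_airspeed(+1.98): V ← 7.56 +1.98 = 9.54 m/s
final state: V = 9.54 m/s, rpm = 2265 → n = rpm/60 = 37.750000 rev/s
J = V / (n·D) = 9.54 / (37.750000 × 1.268) = 0.199302
regime bands: climb J<0.5800 | cruise [0.5800, 1.1601) | windmill J≥1.1601
J = 0.1993 → climb

J = 0.1993, regime = climb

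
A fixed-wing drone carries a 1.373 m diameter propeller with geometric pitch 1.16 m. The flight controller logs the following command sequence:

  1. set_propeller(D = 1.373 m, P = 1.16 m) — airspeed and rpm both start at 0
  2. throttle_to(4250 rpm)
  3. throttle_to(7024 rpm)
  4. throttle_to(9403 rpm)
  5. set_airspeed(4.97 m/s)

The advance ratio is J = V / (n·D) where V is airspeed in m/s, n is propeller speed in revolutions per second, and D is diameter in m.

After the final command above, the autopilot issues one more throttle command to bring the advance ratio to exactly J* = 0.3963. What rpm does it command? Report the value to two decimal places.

set_propeller: D = 1.373 m, P = 1.16 m (p = P/D = 0.844865); state ← (V=0, rpm=0)
throttle_to(4250): rpm ← 4250
throttle_to(7024): rpm ← 7024
throttle_to(9403): rpm ← 9403
set_airspeed(4.97): V ← 4.97 m/s
final state: V = 4.97 m/s, rpm = 9403 → n = rpm/60 = 156.716667 rev/s
target J* = 0.3963; solve J* = V/(n·D) for n: n = V/(J*·D) = 4.97/(0.3963 × 1.373) = 9.134016 rev/s
rpm = 60·n = 548.040974

rpm = 548.04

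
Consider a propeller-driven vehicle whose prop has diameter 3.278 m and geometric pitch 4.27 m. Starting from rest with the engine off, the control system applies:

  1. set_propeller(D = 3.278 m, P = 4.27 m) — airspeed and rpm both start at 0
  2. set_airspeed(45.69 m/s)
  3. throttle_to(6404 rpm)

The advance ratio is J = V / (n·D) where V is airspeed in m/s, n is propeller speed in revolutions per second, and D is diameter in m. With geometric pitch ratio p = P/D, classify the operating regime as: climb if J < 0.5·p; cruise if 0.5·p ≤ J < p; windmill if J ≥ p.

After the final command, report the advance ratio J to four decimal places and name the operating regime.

set_propeller: D = 3.278 m, P = 4.27 m (p = P/D = 1.302624); state ← (V=0, rpm=0)
set_airspeed(45.69): V ← 45.69 m/s
throttle_to(6404): rpm ← 6404
final state: V = 45.69 m/s, rpm = 6404 → n = rpm/60 = 106.733333 rev/s
J = V / (n·D) = 45.69 / (106.733333 × 3.278) = 0.130591
regime bands: climb J<0.6513 | cruise [0.6513, 1.3026) | windmill J≥1.3026
J = 0.1306 → climb

J = 0.1306, regime = climb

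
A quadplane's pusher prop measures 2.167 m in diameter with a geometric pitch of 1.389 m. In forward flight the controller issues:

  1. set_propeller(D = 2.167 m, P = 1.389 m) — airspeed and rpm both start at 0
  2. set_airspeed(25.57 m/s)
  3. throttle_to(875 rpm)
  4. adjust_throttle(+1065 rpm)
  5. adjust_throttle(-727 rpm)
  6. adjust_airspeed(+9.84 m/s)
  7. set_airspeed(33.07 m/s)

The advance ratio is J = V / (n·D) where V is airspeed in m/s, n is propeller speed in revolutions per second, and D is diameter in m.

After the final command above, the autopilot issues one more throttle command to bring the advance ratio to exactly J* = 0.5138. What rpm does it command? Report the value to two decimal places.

set_propeller: D = 2.167 m, P = 1.389 m (p = P/D = 0.640978); state ← (V=0, rpm=0)
set_airspeed(25.57): V ← 25.57 m/s
throttle_to(875): rpm ← 875
adjust_throttle(+1065): rpm ← 875 +1065 = 1940
adjust_throttle(-727): rpm ← 1940 -727 = 1213
adjust_airspeed(+9.84): V ← 25.57 +9.84 = 35.41 m/s
set_airspeed(33.07): V ← 33.07 m/s
final state: V = 33.07 m/s, rpm = 1213 → n = rpm/60 = 20.216667 rev/s
target J* = 0.5138; solve J* = V/(n·D) for n: n = V/(J*·D) = 33.07/(0.5138 × 2.167) = 29.701692 rev/s
rpm = 60·n = 1782.101493

rpm = 1782.10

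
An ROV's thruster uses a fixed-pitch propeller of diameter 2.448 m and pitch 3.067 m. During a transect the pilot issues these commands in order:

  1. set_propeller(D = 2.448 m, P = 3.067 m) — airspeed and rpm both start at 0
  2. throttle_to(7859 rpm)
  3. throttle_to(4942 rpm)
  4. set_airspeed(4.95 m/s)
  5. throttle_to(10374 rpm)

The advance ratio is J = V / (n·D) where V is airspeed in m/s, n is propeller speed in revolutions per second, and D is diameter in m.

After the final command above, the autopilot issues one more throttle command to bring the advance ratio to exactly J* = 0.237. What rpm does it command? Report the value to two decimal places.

rpm = 511.91

set_propeller: D = 2.448 m, P = 3.067 m (p = P/D = 1.252859); state ← (V=0, rpm=0)
throttle_to(7859): rpm ← 7859
throttle_to(4942): rpm ← 4942
set_airspeed(4.95): V ← 4.95 m/s
throttle_to(10374): rpm ← 10374
final state: V = 4.95 m/s, rpm = 10374 → n = rpm/60 = 172.900000 rev/s
target J* = 0.237; solve J* = V/(n·D) for n: n = V/(J*·D) = 4.95/(0.237 × 2.448) = 8.531894 rev/s
rpm = 60·n = 511.913626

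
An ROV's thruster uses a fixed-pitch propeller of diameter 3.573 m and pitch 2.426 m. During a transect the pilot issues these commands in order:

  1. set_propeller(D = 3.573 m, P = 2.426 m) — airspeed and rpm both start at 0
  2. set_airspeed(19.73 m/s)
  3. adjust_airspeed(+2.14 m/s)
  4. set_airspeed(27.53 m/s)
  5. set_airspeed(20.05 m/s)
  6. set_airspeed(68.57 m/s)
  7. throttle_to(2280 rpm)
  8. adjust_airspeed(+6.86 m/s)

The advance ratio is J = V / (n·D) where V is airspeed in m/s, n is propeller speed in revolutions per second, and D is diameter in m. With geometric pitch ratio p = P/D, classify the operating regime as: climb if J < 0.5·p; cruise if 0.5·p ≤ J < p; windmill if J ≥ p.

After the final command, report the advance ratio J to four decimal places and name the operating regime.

J = 0.5556, regime = cruise

set_propeller: D = 3.573 m, P = 2.426 m (p = P/D = 0.678981); state ← (V=0, rpm=0)
set_airspeed(19.73): V ← 19.73 m/s
adjust_airspeed(+2.14): V ← 19.73 +2.14 = 21.87 m/s
set_airspeed(27.53): V ← 27.53 m/s
set_airspeed(20.05): V ← 20.05 m/s
set_airspeed(68.57): V ← 68.57 m/s
throttle_to(2280): rpm ← 2280
adjust_airspeed(+6.86): V ← 68.57 +6.86 = 75.43 m/s
final state: V = 75.43 m/s, rpm = 2280 → n = rpm/60 = 38.000000 rev/s
J = V / (n·D) = 75.43 / (38.000000 × 3.573) = 0.555556
regime bands: climb J<0.3395 | cruise [0.3395, 0.6790) | windmill J≥0.6790
J = 0.5556 → cruise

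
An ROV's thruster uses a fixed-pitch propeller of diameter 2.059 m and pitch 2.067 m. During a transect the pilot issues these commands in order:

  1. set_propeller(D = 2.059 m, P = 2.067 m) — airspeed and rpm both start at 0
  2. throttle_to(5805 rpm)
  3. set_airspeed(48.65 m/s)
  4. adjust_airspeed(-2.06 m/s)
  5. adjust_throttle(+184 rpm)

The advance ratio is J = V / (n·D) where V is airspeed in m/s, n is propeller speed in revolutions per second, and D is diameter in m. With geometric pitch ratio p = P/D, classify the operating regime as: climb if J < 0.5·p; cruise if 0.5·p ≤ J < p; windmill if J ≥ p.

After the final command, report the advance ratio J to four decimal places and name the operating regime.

J = 0.2267, regime = climb

set_propeller: D = 2.059 m, P = 2.067 m (p = P/D = 1.003885); state ← (V=0, rpm=0)
throttle_to(5805): rpm ← 5805
set_airspeed(48.65): V ← 48.65 m/s
adjust_airspeed(-2.06): V ← 48.65 -2.06 = 46.59 m/s
adjust_throttle(+184): rpm ← 5805 +184 = 5989
final state: V = 46.59 m/s, rpm = 5989 → n = rpm/60 = 99.816667 rev/s
J = V / (n·D) = 46.59 / (99.816667 × 2.059) = 0.226690
regime bands: climb J<0.5019 | cruise [0.5019, 1.0039) | windmill J≥1.0039
J = 0.2267 → climb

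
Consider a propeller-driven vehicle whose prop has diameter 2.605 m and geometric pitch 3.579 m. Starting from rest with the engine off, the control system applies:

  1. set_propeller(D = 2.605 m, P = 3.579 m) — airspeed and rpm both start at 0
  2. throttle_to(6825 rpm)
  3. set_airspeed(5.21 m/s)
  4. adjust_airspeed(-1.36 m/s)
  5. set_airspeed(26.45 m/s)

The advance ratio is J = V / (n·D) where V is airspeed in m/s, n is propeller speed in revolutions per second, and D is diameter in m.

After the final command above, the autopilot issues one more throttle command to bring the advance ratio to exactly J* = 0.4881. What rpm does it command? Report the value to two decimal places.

set_propeller: D = 2.605 m, P = 3.579 m (p = P/D = 1.373896); state ← (V=0, rpm=0)
throttle_to(6825): rpm ← 6825
set_airspeed(5.21): V ← 5.21 m/s
adjust_airspeed(-1.36): V ← 5.21 -1.36 = 3.85 m/s
set_airspeed(26.45): V ← 26.45 m/s
final state: V = 26.45 m/s, rpm = 6825 → n = rpm/60 = 113.750000 rev/s
target J* = 0.4881; solve J* = V/(n·D) for n: n = V/(J*·D) = 26.45/(0.4881 × 2.605) = 20.802194 rev/s
rpm = 60·n = 1248.131637

rpm = 1248.13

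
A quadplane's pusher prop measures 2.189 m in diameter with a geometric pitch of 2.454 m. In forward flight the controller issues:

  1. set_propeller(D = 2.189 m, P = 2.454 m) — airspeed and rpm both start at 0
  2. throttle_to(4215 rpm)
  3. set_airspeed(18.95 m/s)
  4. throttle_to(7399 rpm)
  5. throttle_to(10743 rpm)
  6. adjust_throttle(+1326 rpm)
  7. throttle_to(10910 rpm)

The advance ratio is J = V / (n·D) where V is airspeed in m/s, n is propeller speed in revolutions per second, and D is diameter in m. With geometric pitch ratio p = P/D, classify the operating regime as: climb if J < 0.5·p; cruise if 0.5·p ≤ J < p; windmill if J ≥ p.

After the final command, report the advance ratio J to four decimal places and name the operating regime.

set_propeller: D = 2.189 m, P = 2.454 m (p = P/D = 1.121060); state ← (V=0, rpm=0)
throttle_to(4215): rpm ← 4215
set_airspeed(18.95): V ← 18.95 m/s
throttle_to(7399): rpm ← 7399
throttle_to(10743): rpm ← 10743
adjust_throttle(+1326): rpm ← 10743 +1326 = 12069
throttle_to(10910): rpm ← 10910
final state: V = 18.95 m/s, rpm = 10910 → n = rpm/60 = 181.833333 rev/s
J = V / (n·D) = 18.95 / (181.833333 × 2.189) = 0.047609
regime bands: climb J<0.5605 | cruise [0.5605, 1.1211) | windmill J≥1.1211
J = 0.0476 → climb

J = 0.0476, regime = climb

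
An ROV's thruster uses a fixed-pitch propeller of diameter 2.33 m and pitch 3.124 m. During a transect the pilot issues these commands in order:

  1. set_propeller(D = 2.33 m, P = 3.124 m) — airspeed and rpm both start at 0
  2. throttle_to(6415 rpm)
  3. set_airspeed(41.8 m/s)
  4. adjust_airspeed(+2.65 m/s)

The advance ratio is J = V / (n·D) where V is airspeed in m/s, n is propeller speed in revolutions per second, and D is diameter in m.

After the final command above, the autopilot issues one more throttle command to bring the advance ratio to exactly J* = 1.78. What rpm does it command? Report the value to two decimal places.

set_propeller: D = 2.33 m, P = 3.124 m (p = P/D = 1.340773); state ← (V=0, rpm=0)
throttle_to(6415): rpm ← 6415
set_airspeed(41.8): V ← 41.8 m/s
adjust_airspeed(+2.65): V ← 41.8 +2.65 = 44.45 m/s
final state: V = 44.45 m/s, rpm = 6415 → n = rpm/60 = 106.916667 rev/s
target J* = 1.78; solve J* = V/(n·D) for n: n = V/(J*·D) = 44.45/(1.78 × 2.33) = 10.717558 rev/s
rpm = 60·n = 643.053479

rpm = 643.05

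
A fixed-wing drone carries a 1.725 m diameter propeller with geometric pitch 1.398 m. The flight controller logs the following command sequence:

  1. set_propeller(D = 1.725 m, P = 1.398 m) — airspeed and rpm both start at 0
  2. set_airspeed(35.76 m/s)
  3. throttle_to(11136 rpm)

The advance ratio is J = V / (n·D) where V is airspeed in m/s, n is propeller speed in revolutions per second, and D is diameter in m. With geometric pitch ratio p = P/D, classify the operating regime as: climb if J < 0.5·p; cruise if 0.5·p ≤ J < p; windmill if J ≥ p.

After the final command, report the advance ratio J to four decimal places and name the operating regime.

J = 0.1117, regime = climb

set_propeller: D = 1.725 m, P = 1.398 m (p = P/D = 0.810435); state ← (V=0, rpm=0)
set_airspeed(35.76): V ← 35.76 m/s
throttle_to(11136): rpm ← 11136
final state: V = 35.76 m/s, rpm = 11136 → n = rpm/60 = 185.600000 rev/s
J = V / (n·D) = 35.76 / (185.600000 × 1.725) = 0.111694
regime bands: climb J<0.4052 | cruise [0.4052, 0.8104) | windmill J≥0.8104
J = 0.1117 → climb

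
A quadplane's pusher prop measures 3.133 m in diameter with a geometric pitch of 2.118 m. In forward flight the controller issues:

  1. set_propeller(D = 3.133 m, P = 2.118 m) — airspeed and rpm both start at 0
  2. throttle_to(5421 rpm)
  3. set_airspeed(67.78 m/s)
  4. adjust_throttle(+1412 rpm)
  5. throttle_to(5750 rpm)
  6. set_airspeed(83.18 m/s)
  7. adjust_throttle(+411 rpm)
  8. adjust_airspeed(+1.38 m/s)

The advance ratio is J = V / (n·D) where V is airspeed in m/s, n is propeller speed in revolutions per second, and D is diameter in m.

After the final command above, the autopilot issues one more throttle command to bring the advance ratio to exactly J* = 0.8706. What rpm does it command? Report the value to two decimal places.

set_propeller: D = 3.133 m, P = 2.118 m (p = P/D = 0.676029); state ← (V=0, rpm=0)
throttle_to(5421): rpm ← 5421
set_airspeed(67.78): V ← 67.78 m/s
adjust_throttle(+1412): rpm ← 5421 +1412 = 6833
throttle_to(5750): rpm ← 5750
set_airspeed(83.18): V ← 83.18 m/s
adjust_throttle(+411): rpm ← 5750 +411 = 6161
adjust_airspeed(+1.38): V ← 83.18 +1.38 = 84.56 m/s
final state: V = 84.56 m/s, rpm = 6161 → n = rpm/60 = 102.683333 rev/s
target J* = 0.8706; solve J* = V/(n·D) for n: n = V/(J*·D) = 84.56/(0.8706 × 3.133) = 31.001729 rev/s
rpm = 60·n = 1860.103744

rpm = 1860.10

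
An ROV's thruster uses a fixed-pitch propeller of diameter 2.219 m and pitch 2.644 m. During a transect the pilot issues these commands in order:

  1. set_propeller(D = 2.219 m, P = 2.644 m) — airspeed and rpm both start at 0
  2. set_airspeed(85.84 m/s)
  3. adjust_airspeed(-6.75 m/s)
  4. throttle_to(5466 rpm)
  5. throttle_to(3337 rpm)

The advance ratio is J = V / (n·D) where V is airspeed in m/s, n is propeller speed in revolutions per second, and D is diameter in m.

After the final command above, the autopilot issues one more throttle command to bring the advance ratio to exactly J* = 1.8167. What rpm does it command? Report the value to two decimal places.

set_propeller: D = 2.219 m, P = 2.644 m (p = P/D = 1.191528); state ← (V=0, rpm=0)
set_airspeed(85.84): V ← 85.84 m/s
adjust_airspeed(-6.75): V ← 85.84 -6.75 = 79.09 m/s
throttle_to(5466): rpm ← 5466
throttle_to(3337): rpm ← 3337
final state: V = 79.09 m/s, rpm = 3337 → n = rpm/60 = 55.616667 rev/s
target J* = 1.8167; solve J* = V/(n·D) for n: n = V/(J*·D) = 79.09/(1.8167 × 2.219) = 19.619189 rev/s
rpm = 60·n = 1177.151357

rpm = 1177.15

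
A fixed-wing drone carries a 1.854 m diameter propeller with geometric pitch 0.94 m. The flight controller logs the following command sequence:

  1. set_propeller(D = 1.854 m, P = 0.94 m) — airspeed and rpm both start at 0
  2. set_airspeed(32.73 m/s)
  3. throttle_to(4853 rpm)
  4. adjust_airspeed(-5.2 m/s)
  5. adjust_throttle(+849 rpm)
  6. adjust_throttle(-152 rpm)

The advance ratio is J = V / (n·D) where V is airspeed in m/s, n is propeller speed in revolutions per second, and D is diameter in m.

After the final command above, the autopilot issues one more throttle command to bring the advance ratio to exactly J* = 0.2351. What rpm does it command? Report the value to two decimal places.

set_propeller: D = 1.854 m, P = 0.94 m (p = P/D = 0.507012); state ← (V=0, rpm=0)
set_airspeed(32.73): V ← 32.73 m/s
throttle_to(4853): rpm ← 4853
adjust_airspeed(-5.2): V ← 32.73 -5.2 = 27.53 m/s
adjust_throttle(+849): rpm ← 4853 +849 = 5702
adjust_throttle(-152): rpm ← 5702 -152 = 5550
final state: V = 27.53 m/s, rpm = 5550 → n = rpm/60 = 92.500000 rev/s
target J* = 0.2351; solve J* = V/(n·D) for n: n = V/(J*·D) = 27.53/(0.2351 × 1.854) = 63.160252 rev/s
rpm = 60·n = 3789.615106

rpm = 3789.62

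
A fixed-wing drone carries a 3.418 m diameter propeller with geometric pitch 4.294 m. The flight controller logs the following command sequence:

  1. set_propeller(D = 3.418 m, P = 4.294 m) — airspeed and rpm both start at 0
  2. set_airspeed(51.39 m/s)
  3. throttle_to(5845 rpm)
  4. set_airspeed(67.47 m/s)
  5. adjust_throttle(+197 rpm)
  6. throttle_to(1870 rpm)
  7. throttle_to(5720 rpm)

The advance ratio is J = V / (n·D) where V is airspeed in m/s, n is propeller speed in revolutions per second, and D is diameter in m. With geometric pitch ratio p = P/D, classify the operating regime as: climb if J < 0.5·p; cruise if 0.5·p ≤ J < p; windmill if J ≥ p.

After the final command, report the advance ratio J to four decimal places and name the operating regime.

J = 0.2071, regime = climb

set_propeller: D = 3.418 m, P = 4.294 m (p = P/D = 1.256290); state ← (V=0, rpm=0)
set_airspeed(51.39): V ← 51.39 m/s
throttle_to(5845): rpm ← 5845
set_airspeed(67.47): V ← 67.47 m/s
adjust_throttle(+197): rpm ← 5845 +197 = 6042
throttle_to(1870): rpm ← 1870
throttle_to(5720): rpm ← 5720
final state: V = 67.47 m/s, rpm = 5720 → n = rpm/60 = 95.333333 rev/s
J = V / (n·D) = 67.47 / (95.333333 × 3.418) = 0.207059
regime bands: climb J<0.6281 | cruise [0.6281, 1.2563) | windmill J≥1.2563
J = 0.2071 → climb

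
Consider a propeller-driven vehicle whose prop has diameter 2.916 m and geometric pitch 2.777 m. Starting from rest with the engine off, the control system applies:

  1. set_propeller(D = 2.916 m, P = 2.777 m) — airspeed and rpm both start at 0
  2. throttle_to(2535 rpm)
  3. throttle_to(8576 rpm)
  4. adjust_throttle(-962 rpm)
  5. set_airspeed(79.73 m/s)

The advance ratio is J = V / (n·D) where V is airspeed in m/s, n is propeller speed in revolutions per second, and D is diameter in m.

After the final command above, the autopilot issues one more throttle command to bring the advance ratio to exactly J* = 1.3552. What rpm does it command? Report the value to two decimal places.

set_propeller: D = 2.916 m, P = 2.777 m (p = P/D = 0.952332); state ← (V=0, rpm=0)
throttle_to(2535): rpm ← 2535
throttle_to(8576): rpm ← 8576
adjust_throttle(-962): rpm ← 8576 -962 = 7614
set_airspeed(79.73): V ← 79.73 m/s
final state: V = 79.73 m/s, rpm = 7614 → n = rpm/60 = 126.900000 rev/s
target J* = 1.3552; solve J* = V/(n·D) for n: n = V/(J*·D) = 79.73/(1.3552 × 2.916) = 20.175804 rev/s
rpm = 60·n = 1210.548243

rpm = 1210.55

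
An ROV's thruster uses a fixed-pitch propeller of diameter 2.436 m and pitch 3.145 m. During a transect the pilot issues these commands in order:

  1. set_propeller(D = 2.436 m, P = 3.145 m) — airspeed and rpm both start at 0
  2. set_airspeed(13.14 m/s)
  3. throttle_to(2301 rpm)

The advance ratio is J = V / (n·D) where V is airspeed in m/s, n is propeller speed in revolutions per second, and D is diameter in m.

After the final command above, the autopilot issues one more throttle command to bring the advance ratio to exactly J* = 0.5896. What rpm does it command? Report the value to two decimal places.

set_propeller: D = 2.436 m, P = 3.145 m (p = P/D = 1.291051); state ← (V=0, rpm=0)
set_airspeed(13.14): V ← 13.14 m/s
throttle_to(2301): rpm ← 2301
final state: V = 13.14 m/s, rpm = 2301 → n = rpm/60 = 38.350000 rev/s
target J* = 0.5896; solve J* = V/(n·D) for n: n = V/(J*·D) = 13.14/(0.5896 × 2.436) = 9.148726 rev/s
rpm = 60·n = 548.923542

rpm = 548.92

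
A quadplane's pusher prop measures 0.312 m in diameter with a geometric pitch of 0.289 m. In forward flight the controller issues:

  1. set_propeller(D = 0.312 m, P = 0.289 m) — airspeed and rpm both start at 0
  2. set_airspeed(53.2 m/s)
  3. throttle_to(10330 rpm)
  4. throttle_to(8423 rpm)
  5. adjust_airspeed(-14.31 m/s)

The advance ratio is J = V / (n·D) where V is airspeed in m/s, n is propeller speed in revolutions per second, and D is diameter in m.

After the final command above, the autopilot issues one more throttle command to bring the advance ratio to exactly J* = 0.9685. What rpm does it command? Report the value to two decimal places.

set_propeller: D = 0.312 m, P = 0.289 m (p = P/D = 0.926282); state ← (V=0, rpm=0)
set_airspeed(53.2): V ← 53.2 m/s
throttle_to(10330): rpm ← 10330
throttle_to(8423): rpm ← 8423
adjust_airspeed(-14.31): V ← 53.2 -14.31 = 38.89 m/s
final state: V = 38.89 m/s, rpm = 8423 → n = rpm/60 = 140.383333 rev/s
target J* = 0.9685; solve J* = V/(n·D) for n: n = V/(J*·D) = 38.89/(0.9685 × 0.312) = 128.701534 rev/s
rpm = 60·n = 7722.092054

rpm = 7722.09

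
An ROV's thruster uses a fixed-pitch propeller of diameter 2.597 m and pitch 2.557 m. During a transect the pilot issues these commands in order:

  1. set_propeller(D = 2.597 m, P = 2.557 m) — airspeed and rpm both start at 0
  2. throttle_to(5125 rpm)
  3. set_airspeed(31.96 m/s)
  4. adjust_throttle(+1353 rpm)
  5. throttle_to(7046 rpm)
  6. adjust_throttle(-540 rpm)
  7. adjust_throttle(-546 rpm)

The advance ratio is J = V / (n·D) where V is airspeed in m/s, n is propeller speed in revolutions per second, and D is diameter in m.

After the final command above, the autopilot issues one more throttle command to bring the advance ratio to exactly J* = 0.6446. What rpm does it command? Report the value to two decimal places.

set_propeller: D = 2.597 m, P = 2.557 m (p = P/D = 0.984598); state ← (V=0, rpm=0)
throttle_to(5125): rpm ← 5125
set_airspeed(31.96): V ← 31.96 m/s
adjust_throttle(+1353): rpm ← 5125 +1353 = 6478
throttle_to(7046): rpm ← 7046
adjust_throttle(-540): rpm ← 7046 -540 = 6506
adjust_throttle(-546): rpm ← 6506 -546 = 5960
final state: V = 31.96 m/s, rpm = 5960 → n = rpm/60 = 99.333333 rev/s
target J* = 0.6446; solve J* = V/(n·D) for n: n = V/(J*·D) = 31.96/(0.6446 × 2.597) = 19.091696 rev/s
rpm = 60·n = 1145.501785

rpm = 1145.50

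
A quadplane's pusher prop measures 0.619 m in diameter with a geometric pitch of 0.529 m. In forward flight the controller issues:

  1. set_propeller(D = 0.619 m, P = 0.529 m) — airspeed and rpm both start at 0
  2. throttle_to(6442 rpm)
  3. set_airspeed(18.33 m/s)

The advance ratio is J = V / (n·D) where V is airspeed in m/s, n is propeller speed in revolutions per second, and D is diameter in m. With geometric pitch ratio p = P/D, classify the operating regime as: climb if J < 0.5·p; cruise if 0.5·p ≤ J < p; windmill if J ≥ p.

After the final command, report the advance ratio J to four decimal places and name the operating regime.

set_propeller: D = 0.619 m, P = 0.529 m (p = P/D = 0.854604); state ← (V=0, rpm=0)
throttle_to(6442): rpm ← 6442
set_airspeed(18.33): V ← 18.33 m/s
final state: V = 18.33 m/s, rpm = 6442 → n = rpm/60 = 107.366667 rev/s
J = V / (n·D) = 18.33 / (107.366667 × 0.619) = 0.275805
regime bands: climb J<0.4273 | cruise [0.4273, 0.8546) | windmill J≥0.8546
J = 0.2758 → climb

J = 0.2758, regime = climb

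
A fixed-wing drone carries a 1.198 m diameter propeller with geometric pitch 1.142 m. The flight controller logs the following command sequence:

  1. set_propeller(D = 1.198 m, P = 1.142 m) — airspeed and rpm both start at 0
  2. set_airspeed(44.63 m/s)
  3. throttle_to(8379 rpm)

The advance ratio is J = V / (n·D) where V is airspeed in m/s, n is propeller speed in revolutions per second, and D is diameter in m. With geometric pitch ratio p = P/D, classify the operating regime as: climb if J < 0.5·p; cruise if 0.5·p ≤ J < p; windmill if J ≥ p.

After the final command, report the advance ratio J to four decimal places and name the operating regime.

J = 0.2668, regime = climb

set_propeller: D = 1.198 m, P = 1.142 m (p = P/D = 0.953255); state ← (V=0, rpm=0)
set_airspeed(44.63): V ← 44.63 m/s
throttle_to(8379): rpm ← 8379
final state: V = 44.63 m/s, rpm = 8379 → n = rpm/60 = 139.650000 rev/s
J = V / (n·D) = 44.63 / (139.650000 × 1.198) = 0.266765
regime bands: climb J<0.4766 | cruise [0.4766, 0.9533) | windmill J≥0.9533
J = 0.2668 → climb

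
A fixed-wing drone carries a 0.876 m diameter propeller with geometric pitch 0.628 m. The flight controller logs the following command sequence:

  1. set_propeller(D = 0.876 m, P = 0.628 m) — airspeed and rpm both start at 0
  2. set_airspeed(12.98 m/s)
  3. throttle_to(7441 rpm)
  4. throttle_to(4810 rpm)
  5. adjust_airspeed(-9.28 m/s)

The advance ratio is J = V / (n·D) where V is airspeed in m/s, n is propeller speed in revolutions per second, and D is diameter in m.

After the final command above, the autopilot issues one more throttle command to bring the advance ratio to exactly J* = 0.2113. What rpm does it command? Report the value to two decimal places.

rpm = 1199.36

set_propeller: D = 0.876 m, P = 0.628 m (p = P/D = 0.716895); state ← (V=0, rpm=0)
set_airspeed(12.98): V ← 12.98 m/s
throttle_to(7441): rpm ← 7441
throttle_to(4810): rpm ← 4810
adjust_airspeed(-9.28): V ← 12.98 -9.28 = 3.7 m/s
final state: V = 3.7 m/s, rpm = 4810 → n = rpm/60 = 80.166667 rev/s
target J* = 0.2113; solve J* = V/(n·D) for n: n = V/(J*·D) = 3.7/(0.2113 × 0.876) = 19.989325 rev/s
rpm = 60·n = 1199.359477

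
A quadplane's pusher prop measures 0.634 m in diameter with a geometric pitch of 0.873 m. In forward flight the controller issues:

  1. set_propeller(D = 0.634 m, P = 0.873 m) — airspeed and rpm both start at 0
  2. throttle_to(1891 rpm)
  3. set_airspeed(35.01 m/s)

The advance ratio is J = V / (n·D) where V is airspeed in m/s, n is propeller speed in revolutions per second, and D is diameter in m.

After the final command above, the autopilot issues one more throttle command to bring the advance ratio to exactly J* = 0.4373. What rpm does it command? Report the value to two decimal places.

set_propeller: D = 0.634 m, P = 0.873 m (p = P/D = 1.376972); state ← (V=0, rpm=0)
throttle_to(1891): rpm ← 1891
set_airspeed(35.01): V ← 35.01 m/s
final state: V = 35.01 m/s, rpm = 1891 → n = rpm/60 = 31.516667 rev/s
target J* = 0.4373; solve J* = V/(n·D) for n: n = V/(J*·D) = 35.01/(0.4373 × 0.634) = 126.276744 rev/s
rpm = 60·n = 7576.604645

rpm = 7576.60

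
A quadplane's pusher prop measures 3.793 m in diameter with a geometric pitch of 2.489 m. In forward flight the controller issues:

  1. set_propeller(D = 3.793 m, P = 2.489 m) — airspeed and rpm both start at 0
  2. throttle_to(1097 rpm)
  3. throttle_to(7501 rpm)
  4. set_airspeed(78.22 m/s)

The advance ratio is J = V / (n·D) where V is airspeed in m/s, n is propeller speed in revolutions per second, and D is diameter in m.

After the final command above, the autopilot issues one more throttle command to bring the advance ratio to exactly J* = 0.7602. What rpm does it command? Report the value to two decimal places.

set_propeller: D = 3.793 m, P = 2.489 m (p = P/D = 0.656209); state ← (V=0, rpm=0)
throttle_to(1097): rpm ← 1097
throttle_to(7501): rpm ← 7501
set_airspeed(78.22): V ← 78.22 m/s
final state: V = 78.22 m/s, rpm = 7501 → n = rpm/60 = 125.016667 rev/s
target J* = 0.7602; solve J* = V/(n·D) for n: n = V/(J*·D) = 78.22/(0.7602 × 3.793) = 27.127333 rev/s
rpm = 60·n = 1627.639999

rpm = 1627.64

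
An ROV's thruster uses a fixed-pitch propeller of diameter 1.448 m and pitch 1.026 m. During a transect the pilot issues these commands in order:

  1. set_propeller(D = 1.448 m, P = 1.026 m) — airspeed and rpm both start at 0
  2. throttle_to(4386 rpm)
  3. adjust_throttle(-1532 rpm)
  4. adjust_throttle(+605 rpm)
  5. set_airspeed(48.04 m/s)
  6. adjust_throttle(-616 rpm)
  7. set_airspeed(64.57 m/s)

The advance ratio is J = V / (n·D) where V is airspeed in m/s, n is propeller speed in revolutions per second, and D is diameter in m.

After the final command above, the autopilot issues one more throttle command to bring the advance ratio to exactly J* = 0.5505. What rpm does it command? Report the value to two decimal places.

set_propeller: D = 1.448 m, P = 1.026 m (p = P/D = 0.708564); state ← (V=0, rpm=0)
throttle_to(4386): rpm ← 4386
adjust_throttle(-1532): rpm ← 4386 -1532 = 2854
adjust_throttle(+605): rpm ← 2854 +605 = 3459
set_airspeed(48.04): V ← 48.04 m/s
adjust_throttle(-616): rpm ← 3459 -616 = 2843
set_airspeed(64.57): V ← 64.57 m/s
final state: V = 64.57 m/s, rpm = 2843 → n = rpm/60 = 47.383333 rev/s
target J* = 0.5505; solve J* = V/(n·D) for n: n = V/(J*·D) = 64.57/(0.5505 × 1.448) = 81.003708 rev/s
rpm = 60·n = 4860.222500

rpm = 4860.22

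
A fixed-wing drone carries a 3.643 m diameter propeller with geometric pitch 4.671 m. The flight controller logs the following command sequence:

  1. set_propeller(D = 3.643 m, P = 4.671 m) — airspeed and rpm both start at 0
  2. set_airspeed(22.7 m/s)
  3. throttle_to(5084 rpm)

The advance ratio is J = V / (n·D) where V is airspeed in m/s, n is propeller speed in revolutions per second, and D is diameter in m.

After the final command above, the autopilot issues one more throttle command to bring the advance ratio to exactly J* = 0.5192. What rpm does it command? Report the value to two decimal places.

set_propeller: D = 3.643 m, P = 4.671 m (p = P/D = 1.282185); state ← (V=0, rpm=0)
set_airspeed(22.7): V ← 22.7 m/s
throttle_to(5084): rpm ← 5084
final state: V = 22.7 m/s, rpm = 5084 → n = rpm/60 = 84.733333 rev/s
target J* = 0.5192; solve J* = V/(n·D) for n: n = V/(J*·D) = 22.7/(0.5192 × 3.643) = 12.001403 rev/s
rpm = 60·n = 720.084152

rpm = 720.08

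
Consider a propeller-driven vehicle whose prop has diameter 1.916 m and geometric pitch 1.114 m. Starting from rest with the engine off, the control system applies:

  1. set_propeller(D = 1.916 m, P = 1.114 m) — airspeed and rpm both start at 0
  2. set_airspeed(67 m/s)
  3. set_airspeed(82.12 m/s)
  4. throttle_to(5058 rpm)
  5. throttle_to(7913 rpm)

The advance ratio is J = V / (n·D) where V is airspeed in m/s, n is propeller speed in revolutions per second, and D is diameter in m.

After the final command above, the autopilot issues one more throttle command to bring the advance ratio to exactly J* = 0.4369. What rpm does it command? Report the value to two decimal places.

rpm = 5886.03

set_propeller: D = 1.916 m, P = 1.114 m (p = P/D = 0.581420); state ← (V=0, rpm=0)
set_airspeed(67): V ← 67 m/s
set_airspeed(82.12): V ← 82.12 m/s
throttle_to(5058): rpm ← 5058
throttle_to(7913): rpm ← 7913
final state: V = 82.12 m/s, rpm = 7913 → n = rpm/60 = 131.883333 rev/s
target J* = 0.4369; solve J* = V/(n·D) for n: n = V/(J*·D) = 82.12/(0.4369 × 1.916) = 98.100538 rev/s
rpm = 60·n = 5886.032309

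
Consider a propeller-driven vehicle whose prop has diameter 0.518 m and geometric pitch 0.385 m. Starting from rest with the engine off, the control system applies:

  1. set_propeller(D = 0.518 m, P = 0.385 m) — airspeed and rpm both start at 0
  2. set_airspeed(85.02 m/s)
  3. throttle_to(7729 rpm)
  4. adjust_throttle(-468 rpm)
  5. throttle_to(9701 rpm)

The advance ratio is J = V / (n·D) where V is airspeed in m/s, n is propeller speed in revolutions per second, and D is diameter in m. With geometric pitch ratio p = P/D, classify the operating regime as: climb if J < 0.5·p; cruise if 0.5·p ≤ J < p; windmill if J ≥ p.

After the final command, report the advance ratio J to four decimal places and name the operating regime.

set_propeller: D = 0.518 m, P = 0.385 m (p = P/D = 0.743243); state ← (V=0, rpm=0)
set_airspeed(85.02): V ← 85.02 m/s
throttle_to(7729): rpm ← 7729
adjust_throttle(-468): rpm ← 7729 -468 = 7261
throttle_to(9701): rpm ← 9701
final state: V = 85.02 m/s, rpm = 9701 → n = rpm/60 = 161.683333 rev/s
J = V / (n·D) = 85.02 / (161.683333 × 0.518) = 1.015140
regime bands: climb J<0.3716 | cruise [0.3716, 0.7432) | windmill J≥0.7432
J = 1.0151 → windmill

J = 1.0151, regime = windmill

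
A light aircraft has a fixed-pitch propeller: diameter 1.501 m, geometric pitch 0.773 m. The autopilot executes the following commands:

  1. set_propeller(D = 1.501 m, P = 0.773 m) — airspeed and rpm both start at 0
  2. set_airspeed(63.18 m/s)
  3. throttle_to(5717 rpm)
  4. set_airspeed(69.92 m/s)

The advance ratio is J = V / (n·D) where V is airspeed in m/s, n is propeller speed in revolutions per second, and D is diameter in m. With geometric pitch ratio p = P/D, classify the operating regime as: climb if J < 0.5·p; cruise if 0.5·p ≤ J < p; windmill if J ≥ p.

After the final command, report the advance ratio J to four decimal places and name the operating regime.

J = 0.4889, regime = cruise

set_propeller: D = 1.501 m, P = 0.773 m (p = P/D = 0.514990); state ← (V=0, rpm=0)
set_airspeed(63.18): V ← 63.18 m/s
throttle_to(5717): rpm ← 5717
set_airspeed(69.92): V ← 69.92 m/s
final state: V = 69.92 m/s, rpm = 5717 → n = rpm/60 = 95.283333 rev/s
J = V / (n·D) = 69.92 / (95.283333 × 1.501) = 0.488882
regime bands: climb J<0.2575 | cruise [0.2575, 0.5150) | windmill J≥0.5150
J = 0.4889 → cruise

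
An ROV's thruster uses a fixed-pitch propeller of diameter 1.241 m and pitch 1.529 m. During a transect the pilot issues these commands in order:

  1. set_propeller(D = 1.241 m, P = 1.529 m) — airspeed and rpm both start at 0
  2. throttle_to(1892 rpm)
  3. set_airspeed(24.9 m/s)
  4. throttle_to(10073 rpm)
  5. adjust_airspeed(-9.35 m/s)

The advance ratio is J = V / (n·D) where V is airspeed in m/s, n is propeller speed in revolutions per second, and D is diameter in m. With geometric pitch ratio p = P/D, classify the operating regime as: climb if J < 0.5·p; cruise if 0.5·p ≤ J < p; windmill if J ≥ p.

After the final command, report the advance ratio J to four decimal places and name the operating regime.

J = 0.0746, regime = climb

set_propeller: D = 1.241 m, P = 1.529 m (p = P/D = 1.232071); state ← (V=0, rpm=0)
throttle_to(1892): rpm ← 1892
set_airspeed(24.9): V ← 24.9 m/s
throttle_to(10073): rpm ← 10073
adjust_airspeed(-9.35): V ← 24.9 -9.35 = 15.55 m/s
final state: V = 15.55 m/s, rpm = 10073 → n = rpm/60 = 167.883333 rev/s
J = V / (n·D) = 15.55 / (167.883333 × 1.241) = 0.074636
regime bands: climb J<0.6160 | cruise [0.6160, 1.2321) | windmill J≥1.2321
J = 0.0746 → climb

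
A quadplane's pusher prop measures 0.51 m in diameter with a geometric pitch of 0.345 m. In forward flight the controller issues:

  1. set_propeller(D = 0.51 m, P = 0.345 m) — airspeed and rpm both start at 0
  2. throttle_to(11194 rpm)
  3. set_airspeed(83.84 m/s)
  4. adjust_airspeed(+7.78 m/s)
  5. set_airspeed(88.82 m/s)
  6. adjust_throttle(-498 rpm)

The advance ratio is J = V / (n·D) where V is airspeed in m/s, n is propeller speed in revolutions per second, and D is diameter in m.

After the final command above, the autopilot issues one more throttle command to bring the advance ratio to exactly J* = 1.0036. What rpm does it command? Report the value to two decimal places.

rpm = 10411.93

set_propeller: D = 0.51 m, P = 0.345 m (p = P/D = 0.676471); state ← (V=0, rpm=0)
throttle_to(11194): rpm ← 11194
set_airspeed(83.84): V ← 83.84 m/s
adjust_airspeed(+7.78): V ← 83.84 +7.78 = 91.62 m/s
set_airspeed(88.82): V ← 88.82 m/s
adjust_throttle(-498): rpm ← 11194 -498 = 10696
final state: V = 88.82 m/s, rpm = 10696 → n = rpm/60 = 178.266667 rev/s
target J* = 1.0036; solve J* = V/(n·D) for n: n = V/(J*·D) = 88.82/(1.0036 × 0.51) = 173.532147 rev/s
rpm = 60·n = 10411.928821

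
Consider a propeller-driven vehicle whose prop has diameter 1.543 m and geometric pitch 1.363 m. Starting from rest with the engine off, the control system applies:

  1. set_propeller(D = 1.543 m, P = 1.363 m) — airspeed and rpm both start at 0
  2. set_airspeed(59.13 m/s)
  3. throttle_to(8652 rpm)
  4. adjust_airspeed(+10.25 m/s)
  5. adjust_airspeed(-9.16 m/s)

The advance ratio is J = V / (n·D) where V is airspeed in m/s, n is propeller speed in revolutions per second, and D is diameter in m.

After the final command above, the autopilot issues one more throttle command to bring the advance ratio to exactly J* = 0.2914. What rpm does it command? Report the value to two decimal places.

set_propeller: D = 1.543 m, P = 1.363 m (p = P/D = 0.883344); state ← (V=0, rpm=0)
set_airspeed(59.13): V ← 59.13 m/s
throttle_to(8652): rpm ← 8652
adjust_airspeed(+10.25): V ← 59.13 +10.25 = 69.38 m/s
adjust_airspeed(-9.16): V ← 69.38 -9.16 = 60.22 m/s
final state: V = 60.22 m/s, rpm = 8652 → n = rpm/60 = 144.200000 rev/s
target J* = 0.2914; solve J* = V/(n·D) for n: n = V/(J*·D) = 60.22/(0.2914 × 1.543) = 133.932285 rev/s
rpm = 60·n = 8035.937088

rpm = 8035.94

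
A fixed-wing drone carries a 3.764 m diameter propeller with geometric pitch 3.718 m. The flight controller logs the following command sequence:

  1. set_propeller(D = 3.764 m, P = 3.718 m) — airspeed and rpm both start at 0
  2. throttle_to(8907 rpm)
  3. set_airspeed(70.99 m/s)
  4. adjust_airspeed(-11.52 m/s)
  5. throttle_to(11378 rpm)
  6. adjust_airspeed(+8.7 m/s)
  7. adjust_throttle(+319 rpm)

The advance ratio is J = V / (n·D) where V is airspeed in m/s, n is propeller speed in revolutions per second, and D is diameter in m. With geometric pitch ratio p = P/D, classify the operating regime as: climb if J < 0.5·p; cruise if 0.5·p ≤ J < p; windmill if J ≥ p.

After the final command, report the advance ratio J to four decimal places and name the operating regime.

J = 0.0929, regime = climb

set_propeller: D = 3.764 m, P = 3.718 m (p = P/D = 0.987779); state ← (V=0, rpm=0)
throttle_to(8907): rpm ← 8907
set_airspeed(70.99): V ← 70.99 m/s
adjust_airspeed(-11.52): V ← 70.99 -11.52 = 59.47 m/s
throttle_to(11378): rpm ← 11378
adjust_airspeed(+8.7): V ← 59.47 +8.7 = 68.17 m/s
adjust_throttle(+319): rpm ← 11378 +319 = 11697
final state: V = 68.17 m/s, rpm = 11697 → n = rpm/60 = 194.950000 rev/s
J = V / (n·D) = 68.17 / (194.950000 × 3.764) = 0.092901
regime bands: climb J<0.4939 | cruise [0.4939, 0.9878) | windmill J≥0.9878
J = 0.0929 → climb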